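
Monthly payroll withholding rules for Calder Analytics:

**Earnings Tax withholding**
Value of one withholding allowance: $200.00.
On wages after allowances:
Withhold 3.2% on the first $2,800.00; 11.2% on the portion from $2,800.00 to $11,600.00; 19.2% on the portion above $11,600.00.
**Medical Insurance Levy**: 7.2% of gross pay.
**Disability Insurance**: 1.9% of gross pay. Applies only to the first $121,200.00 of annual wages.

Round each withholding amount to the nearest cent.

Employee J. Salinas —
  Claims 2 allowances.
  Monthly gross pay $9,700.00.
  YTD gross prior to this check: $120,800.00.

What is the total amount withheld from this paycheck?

$1,523.60

Earnings Tax: taxable = $9,700.00 − 2×$200.00 = $9,300.00
  $89.60 + 11.2% × ($9,300.00 − $2,800.00) = $89.60 + 11.2% × $6,500.00 = $817.60
Medical Insurance Levy: 7.2% × $9,700.00 = $698.40
Disability Insurance: cap $121,200.00 − YTD $120,800.00 = $400.00 subject; 1.9% × $400.00 = $7.60
Total: $817.60 + $698.40 + $7.60 = $1,523.60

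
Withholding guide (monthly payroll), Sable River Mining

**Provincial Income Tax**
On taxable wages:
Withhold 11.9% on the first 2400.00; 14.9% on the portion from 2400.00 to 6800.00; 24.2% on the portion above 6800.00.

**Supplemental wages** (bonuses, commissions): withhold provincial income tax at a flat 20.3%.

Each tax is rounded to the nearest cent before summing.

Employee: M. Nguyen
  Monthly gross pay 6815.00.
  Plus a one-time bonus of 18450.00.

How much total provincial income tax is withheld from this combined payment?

4690.18

Provincial Income Tax: taxable = 6815.00
  941.20 + 24.2% × (6815.00 − 6800.00) = 941.20 + 24.2% × 15.00 = 944.83
Supplemental (20.3% flat on bonus): 20.3% × 18450.00 = 3745.35
Total provincial income tax: 944.83 + 3745.35 = 4690.18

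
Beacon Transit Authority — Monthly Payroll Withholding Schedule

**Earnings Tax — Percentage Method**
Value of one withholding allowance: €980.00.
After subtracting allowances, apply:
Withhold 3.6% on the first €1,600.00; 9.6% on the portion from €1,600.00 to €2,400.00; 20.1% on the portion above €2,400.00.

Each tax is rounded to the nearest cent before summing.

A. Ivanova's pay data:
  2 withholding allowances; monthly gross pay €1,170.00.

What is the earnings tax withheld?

€0.00

Earnings Tax: taxable = €1,170.00 − 2×€980.00 = €-790.00
  Taxable ≤ 0 → €0.00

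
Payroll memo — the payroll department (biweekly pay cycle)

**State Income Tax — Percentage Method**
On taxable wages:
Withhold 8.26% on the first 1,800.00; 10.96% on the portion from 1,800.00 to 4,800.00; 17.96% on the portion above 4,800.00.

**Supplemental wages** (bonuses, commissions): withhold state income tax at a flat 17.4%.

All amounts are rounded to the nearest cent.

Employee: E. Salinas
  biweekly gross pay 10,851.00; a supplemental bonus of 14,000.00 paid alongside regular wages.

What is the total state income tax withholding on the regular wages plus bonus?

State Income Tax: taxable = 10,851.00
  477.48 + 17.96% × (10,851.00 − 4,800.00) = 477.48 + 17.96% × 6,051.00 = 1,564.24
Supplemental (17.4% flat on bonus): 17.4% × 14,000.00 = 2,436.00
Total state income tax: 1,564.24 + 2,436.00 = 4,000.24

4,000.24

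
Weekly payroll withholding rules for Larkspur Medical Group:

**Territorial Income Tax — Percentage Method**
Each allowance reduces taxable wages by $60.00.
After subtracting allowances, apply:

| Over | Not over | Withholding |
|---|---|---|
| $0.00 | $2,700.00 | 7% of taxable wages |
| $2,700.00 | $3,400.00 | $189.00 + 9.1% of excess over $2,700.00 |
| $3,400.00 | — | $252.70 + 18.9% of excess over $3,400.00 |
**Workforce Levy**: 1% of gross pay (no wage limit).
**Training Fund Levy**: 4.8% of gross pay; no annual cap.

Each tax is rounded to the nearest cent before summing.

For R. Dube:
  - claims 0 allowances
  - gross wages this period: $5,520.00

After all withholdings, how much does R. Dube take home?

$4,546.46

Territorial Income Tax: taxable = $5,520.00
  $252.70 + 18.9% × ($5,520.00 − $3,400.00) = $252.70 + 18.9% × $2,120.00 = $653.38
Workforce Levy: 1% × $5,520.00 = $55.20
Training Fund Levy: 4.8% × $5,520.00 = $264.96
Total withheld: $653.38 + $55.20 + $264.96 = $973.54
Net pay: $5,520.00 − $973.54 = $4,546.46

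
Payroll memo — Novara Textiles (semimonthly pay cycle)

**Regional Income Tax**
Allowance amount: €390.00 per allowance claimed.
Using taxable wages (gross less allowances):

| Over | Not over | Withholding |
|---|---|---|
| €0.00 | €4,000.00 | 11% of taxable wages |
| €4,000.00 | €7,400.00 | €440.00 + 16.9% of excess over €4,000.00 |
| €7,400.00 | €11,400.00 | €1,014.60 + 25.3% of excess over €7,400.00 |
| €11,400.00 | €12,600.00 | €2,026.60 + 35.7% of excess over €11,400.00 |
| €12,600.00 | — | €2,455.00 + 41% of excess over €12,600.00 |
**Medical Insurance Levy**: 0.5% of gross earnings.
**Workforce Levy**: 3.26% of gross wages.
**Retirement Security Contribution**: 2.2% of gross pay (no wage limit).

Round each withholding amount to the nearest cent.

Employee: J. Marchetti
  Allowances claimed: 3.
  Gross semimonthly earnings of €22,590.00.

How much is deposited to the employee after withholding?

Regional Income Tax: taxable = €22,590.00 − 3×€390.00 = €21,420.00
  €2,455.00 + 41% × (€21,420.00 − €12,600.00) = €2,455.00 + 41% × €8,820.00 = €6,071.20
Medical Insurance Levy: 0.5% × €22,590.00 = €112.95
Workforce Levy: 3.26% × €22,590.00 = €736.43
Retirement Security Contribution: 2.2% × €22,590.00 = €496.98
Total withheld: €6,071.20 + €112.95 + €736.43 + €496.98 = €7,417.56
Net pay: €22,590.00 − €7,417.56 = €15,172.44

€15,172.44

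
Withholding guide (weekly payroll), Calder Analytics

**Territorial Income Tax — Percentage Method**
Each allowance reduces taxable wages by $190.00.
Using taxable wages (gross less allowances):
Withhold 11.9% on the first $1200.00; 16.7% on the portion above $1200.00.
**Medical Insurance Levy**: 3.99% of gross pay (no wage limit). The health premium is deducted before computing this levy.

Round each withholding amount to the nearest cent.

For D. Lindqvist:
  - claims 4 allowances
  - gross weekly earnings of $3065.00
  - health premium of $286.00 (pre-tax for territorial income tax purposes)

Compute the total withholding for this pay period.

$390.45

Territorial Income Tax: taxable = $3065.00 − $286.00 − 4×$190.00 = $2019.00
  $142.80 + 16.7% × ($2019.00 − $1200.00) = $142.80 + 16.7% × $819.00 = $279.57
Medical Insurance Levy: 3.99% × $2779.00 = $110.88
Total: $279.57 + $110.88 = $390.45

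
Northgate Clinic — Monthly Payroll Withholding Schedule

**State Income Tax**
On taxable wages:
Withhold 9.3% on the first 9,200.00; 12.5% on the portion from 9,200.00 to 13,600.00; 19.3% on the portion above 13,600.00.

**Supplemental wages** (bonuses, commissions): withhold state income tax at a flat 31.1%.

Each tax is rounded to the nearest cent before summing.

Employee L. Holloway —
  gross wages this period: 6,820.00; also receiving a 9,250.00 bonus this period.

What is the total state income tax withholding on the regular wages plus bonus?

State Income Tax: taxable = 6,820.00
  9.3% × 6,820.00 = 634.26
Supplemental (31.1% flat on bonus): 31.1% × 9,250.00 = 2,876.75
Total state income tax: 634.26 + 2,876.75 = 3,511.01

3,511.01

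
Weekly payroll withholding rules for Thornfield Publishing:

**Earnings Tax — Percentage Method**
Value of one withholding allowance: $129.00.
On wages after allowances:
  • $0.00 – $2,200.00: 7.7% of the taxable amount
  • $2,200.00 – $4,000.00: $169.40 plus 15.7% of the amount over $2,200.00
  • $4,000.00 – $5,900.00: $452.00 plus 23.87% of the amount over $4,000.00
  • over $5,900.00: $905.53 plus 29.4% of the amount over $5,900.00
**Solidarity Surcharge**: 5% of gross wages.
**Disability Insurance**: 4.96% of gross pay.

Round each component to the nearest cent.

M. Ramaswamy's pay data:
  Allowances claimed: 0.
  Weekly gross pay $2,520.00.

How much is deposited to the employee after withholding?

Earnings Tax: taxable = $2,520.00
  $169.40 + 15.7% × ($2,520.00 − $2,200.00) = $169.40 + 15.7% × $320.00 = $219.64
Solidarity Surcharge: 5% × $2,520.00 = $126.00
Disability Insurance: 4.96% × $2,520.00 = $124.99
Total withheld: $219.64 + $126.00 + $124.99 = $470.63
Net pay: $2,520.00 − $470.63 = $2,049.37

$2,049.37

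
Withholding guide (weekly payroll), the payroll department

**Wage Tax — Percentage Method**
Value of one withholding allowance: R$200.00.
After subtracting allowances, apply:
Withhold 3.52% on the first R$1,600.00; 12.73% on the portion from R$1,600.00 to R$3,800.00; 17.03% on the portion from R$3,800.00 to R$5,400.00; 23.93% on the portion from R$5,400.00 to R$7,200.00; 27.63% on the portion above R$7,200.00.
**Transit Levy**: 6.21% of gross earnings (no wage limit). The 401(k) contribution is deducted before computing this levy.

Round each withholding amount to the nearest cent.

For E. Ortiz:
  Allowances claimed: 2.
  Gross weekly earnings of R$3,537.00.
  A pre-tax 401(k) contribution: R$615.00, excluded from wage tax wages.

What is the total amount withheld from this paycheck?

Wage Tax: taxable = R$3,537.00 − R$615.00 − 2×R$200.00 = R$2,522.00
  R$56.32 + 12.73% × (R$2,522.00 − R$1,600.00) = R$56.32 + 12.73% × R$922.00 = R$173.69
Transit Levy: 6.21% × R$2,922.00 = R$181.46
Total: R$173.69 + R$181.46 = R$355.15

R$355.15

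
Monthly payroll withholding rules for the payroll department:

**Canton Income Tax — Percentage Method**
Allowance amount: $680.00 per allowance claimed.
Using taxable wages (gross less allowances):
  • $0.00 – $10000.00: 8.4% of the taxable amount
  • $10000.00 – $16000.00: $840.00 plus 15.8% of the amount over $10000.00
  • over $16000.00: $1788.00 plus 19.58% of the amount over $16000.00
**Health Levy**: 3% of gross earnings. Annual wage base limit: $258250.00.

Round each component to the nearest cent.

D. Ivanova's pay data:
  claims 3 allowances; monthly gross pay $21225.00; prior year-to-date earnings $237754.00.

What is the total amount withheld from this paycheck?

Canton Income Tax: taxable = $21225.00 − 3×$680.00 = $19185.00
  $1788.00 + 19.58% × ($19185.00 − $16000.00) = $1788.00 + 19.58% × $3185.00 = $2411.62
Health Levy: cap $258250.00 − YTD $237754.00 = $20496.00 subject; 3% × $20496.00 = $614.88
Total: $2411.62 + $614.88 = $3026.50

$3026.50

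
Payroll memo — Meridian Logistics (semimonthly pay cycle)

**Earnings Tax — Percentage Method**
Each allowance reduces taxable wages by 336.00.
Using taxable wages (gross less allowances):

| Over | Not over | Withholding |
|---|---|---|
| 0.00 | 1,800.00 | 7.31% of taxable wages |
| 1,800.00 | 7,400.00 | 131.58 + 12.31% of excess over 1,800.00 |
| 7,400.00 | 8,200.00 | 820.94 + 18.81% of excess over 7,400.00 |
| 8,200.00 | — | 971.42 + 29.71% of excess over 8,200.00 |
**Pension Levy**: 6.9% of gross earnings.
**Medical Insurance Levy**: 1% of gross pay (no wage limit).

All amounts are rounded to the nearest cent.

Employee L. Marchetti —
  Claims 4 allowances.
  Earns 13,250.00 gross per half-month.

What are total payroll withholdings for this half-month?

3,119.22

Earnings Tax: taxable = 13,250.00 − 4×336.00 = 11,906.00
  971.42 + 29.71% × (11,906.00 − 8,200.00) = 971.42 + 29.71% × 3,706.00 = 2,072.47
Pension Levy: 6.9% × 13,250.00 = 914.25
Medical Insurance Levy: 1% × 13,250.00 = 132.50
Total: 2,072.47 + 914.25 + 132.50 = 3,119.22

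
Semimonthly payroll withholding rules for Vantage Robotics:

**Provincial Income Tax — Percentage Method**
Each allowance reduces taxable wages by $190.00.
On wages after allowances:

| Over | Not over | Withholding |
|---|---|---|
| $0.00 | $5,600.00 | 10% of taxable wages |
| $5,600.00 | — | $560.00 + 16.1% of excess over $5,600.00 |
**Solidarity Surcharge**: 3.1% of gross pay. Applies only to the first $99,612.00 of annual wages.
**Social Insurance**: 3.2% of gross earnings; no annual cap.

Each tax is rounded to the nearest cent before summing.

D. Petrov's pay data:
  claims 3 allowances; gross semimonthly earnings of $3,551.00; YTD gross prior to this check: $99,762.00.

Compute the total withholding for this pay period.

Provincial Income Tax: taxable = $3,551.00 − 3×$190.00 = $2,981.00
  10% × $2,981.00 = $298.10
Solidarity Surcharge: YTD $99,762.00 ≥ cap $99,612.00 → $0.00
Social Insurance: 3.2% × $3,551.00 = $113.63
Total: $298.10 + $0.00 + $113.63 = $411.73

$411.73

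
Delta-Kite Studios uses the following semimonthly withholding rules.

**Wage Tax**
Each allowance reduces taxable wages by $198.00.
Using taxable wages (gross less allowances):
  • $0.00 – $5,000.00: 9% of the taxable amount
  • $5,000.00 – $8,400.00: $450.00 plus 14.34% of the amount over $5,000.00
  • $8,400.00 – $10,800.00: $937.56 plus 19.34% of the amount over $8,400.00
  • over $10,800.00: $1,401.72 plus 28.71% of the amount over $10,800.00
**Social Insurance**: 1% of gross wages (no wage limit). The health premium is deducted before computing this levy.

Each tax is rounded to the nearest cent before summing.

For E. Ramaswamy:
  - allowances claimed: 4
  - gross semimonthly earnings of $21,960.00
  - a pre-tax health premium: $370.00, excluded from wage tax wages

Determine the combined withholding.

$4,488.05

Wage Tax: taxable = $21,960.00 − $370.00 − 4×$198.00 = $20,798.00
  $1,401.72 + 28.71% × ($20,798.00 − $10,800.00) = $1,401.72 + 28.71% × $9,998.00 = $4,272.15
Social Insurance: 1% × $21,590.00 = $215.90
Total: $4,272.15 + $215.90 = $4,488.05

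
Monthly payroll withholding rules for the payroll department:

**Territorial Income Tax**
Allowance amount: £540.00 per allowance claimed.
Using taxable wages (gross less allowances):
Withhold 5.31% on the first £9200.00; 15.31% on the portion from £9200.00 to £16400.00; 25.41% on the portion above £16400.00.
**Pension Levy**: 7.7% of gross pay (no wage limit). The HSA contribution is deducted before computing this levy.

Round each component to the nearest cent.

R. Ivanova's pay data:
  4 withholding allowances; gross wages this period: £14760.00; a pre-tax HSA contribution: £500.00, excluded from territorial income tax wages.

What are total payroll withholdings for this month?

Territorial Income Tax: taxable = £14760.00 − £500.00 − 4×£540.00 = £12100.00
  £488.52 + 15.31% × (£12100.00 − £9200.00) = £488.52 + 15.31% × £2900.00 = £932.51
Pension Levy: 7.7% × £14260.00 = £1098.02
Total: £932.51 + £1098.02 = £2030.53

£2030.53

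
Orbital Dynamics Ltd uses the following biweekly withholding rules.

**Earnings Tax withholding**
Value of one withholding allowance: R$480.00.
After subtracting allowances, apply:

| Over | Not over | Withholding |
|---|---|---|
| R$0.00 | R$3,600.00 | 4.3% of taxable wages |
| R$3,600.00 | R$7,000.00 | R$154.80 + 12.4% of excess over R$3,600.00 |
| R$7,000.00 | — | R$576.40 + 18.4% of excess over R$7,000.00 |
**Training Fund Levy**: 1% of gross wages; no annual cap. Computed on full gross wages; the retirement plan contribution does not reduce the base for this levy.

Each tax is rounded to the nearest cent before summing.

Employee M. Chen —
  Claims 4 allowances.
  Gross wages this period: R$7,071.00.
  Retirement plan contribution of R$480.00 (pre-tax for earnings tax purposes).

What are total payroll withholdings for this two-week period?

R$358.31

Earnings Tax: taxable = R$7,071.00 − R$480.00 − 4×R$480.00 = R$4,671.00
  R$154.80 + 12.4% × (R$4,671.00 − R$3,600.00) = R$154.80 + 12.4% × R$1,071.00 = R$287.60
Training Fund Levy: 1% × R$7,071.00 = R$70.71
Total: R$287.60 + R$70.71 = R$358.31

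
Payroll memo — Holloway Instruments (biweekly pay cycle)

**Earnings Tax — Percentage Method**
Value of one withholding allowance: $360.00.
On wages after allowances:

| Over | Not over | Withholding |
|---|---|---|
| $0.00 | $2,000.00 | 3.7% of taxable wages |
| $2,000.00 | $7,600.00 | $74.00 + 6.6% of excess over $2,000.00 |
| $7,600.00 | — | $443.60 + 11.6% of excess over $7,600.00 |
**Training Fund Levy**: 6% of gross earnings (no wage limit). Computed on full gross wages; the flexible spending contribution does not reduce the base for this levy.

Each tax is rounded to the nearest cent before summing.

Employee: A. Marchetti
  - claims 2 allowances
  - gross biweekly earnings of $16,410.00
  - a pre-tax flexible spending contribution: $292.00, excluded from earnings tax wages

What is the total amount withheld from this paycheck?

Earnings Tax: taxable = $16,410.00 − $292.00 − 2×$360.00 = $15,398.00
  $443.60 + 11.6% × ($15,398.00 − $7,600.00) = $443.60 + 11.6% × $7,798.00 = $1,348.17
Training Fund Levy: 6% × $16,410.00 = $984.60
Total: $1,348.17 + $984.60 = $2,332.77

$2,332.77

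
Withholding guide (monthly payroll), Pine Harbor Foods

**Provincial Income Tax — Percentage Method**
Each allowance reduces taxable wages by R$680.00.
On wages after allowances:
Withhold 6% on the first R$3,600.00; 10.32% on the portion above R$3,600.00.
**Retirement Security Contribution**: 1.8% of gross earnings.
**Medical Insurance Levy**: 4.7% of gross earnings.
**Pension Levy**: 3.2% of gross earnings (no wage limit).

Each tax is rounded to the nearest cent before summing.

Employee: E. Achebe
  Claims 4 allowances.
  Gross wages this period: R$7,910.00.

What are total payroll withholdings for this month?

R$1,147.36

Provincial Income Tax: taxable = R$7,910.00 − 4×R$680.00 = R$5,190.00
  R$216.00 + 10.32% × (R$5,190.00 − R$3,600.00) = R$216.00 + 10.32% × R$1,590.00 = R$380.09
Retirement Security Contribution: 1.8% × R$7,910.00 = R$142.38
Medical Insurance Levy: 4.7% × R$7,910.00 = R$371.77
Pension Levy: 3.2% × R$7,910.00 = R$253.12
Total: R$380.09 + R$142.38 + R$371.77 + R$253.12 = R$1,147.36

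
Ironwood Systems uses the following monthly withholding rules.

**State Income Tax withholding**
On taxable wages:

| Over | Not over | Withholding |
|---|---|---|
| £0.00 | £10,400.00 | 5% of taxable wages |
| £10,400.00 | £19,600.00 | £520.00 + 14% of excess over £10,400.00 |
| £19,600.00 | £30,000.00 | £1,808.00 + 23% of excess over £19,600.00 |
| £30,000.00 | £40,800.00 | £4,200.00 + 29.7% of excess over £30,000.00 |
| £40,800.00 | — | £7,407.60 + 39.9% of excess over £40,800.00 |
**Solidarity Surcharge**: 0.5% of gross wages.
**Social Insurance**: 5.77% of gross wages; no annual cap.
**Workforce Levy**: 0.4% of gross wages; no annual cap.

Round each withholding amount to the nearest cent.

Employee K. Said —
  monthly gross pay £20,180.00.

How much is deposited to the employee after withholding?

£16,892.59

State Income Tax: taxable = £20,180.00
  £1,808.00 + 23% × (£20,180.00 − £19,600.00) = £1,808.00 + 23% × £580.00 = £1,941.40
Solidarity Surcharge: 0.5% × £20,180.00 = £100.90
Social Insurance: 5.77% × £20,180.00 = £1,164.39
Workforce Levy: 0.4% × £20,180.00 = £80.72
Total withheld: £1,941.40 + £100.90 + £1,164.39 + £80.72 = £3,287.41
Net pay: £20,180.00 − £3,287.41 = £16,892.59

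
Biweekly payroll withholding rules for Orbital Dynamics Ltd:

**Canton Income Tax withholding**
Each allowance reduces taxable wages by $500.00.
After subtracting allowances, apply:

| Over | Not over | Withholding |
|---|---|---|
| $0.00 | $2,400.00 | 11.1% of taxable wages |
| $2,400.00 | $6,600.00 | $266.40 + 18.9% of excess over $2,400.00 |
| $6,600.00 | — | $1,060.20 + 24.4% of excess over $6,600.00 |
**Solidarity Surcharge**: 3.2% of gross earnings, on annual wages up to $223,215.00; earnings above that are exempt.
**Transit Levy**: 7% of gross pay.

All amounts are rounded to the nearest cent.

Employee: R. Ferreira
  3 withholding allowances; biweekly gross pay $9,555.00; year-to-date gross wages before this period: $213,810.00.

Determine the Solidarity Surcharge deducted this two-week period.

Solidarity Surcharge: cap $223,215.00 − YTD $213,810.00 = $9,405.00 subject; 3.2% × $9,405.00 = $300.96

$300.96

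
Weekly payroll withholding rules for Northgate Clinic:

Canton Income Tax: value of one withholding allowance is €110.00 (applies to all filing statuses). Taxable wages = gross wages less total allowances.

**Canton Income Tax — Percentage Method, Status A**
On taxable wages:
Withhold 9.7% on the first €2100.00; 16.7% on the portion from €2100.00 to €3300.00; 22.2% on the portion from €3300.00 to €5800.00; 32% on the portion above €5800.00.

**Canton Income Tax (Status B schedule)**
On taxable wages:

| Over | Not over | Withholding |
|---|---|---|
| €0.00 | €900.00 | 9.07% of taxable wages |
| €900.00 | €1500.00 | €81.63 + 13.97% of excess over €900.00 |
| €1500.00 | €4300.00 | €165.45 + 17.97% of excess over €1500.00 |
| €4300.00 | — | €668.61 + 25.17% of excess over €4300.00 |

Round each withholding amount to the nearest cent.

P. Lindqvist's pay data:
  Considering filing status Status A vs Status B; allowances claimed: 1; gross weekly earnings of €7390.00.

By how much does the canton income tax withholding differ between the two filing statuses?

Canton Income Tax (Status A): taxable = €7390.00 − 1×€110.00 = €7280.00
  €959.10 + 32% × (€7280.00 − €5800.00) = €959.10 + 32% × €1480.00 = €1432.70
Canton Income Tax (Status B): taxable = €7390.00 − 1×€110.00 = €7280.00
  €668.61 + 25.17% × (€7280.00 − €4300.00) = €668.61 + 25.17% × €2980.00 = €1418.68
Difference: |€1432.70 − €1418.68| = €14.02 (higher under Status A)

€14.02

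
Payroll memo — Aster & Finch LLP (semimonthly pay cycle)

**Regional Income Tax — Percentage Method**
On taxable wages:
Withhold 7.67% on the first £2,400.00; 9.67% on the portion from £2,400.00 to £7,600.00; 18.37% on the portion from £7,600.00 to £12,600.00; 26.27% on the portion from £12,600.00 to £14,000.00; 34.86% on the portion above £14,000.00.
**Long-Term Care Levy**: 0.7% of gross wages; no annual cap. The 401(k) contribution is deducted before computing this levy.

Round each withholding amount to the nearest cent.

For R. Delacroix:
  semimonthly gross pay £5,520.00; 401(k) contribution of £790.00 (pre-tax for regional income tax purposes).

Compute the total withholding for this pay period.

Regional Income Tax: taxable = £5,520.00 − £790.00 = £4,730.00
  £184.08 + 9.67% × (£4,730.00 − £2,400.00) = £184.08 + 9.67% × £2,330.00 = £409.39
Long-Term Care Levy: 0.7% × £4,730.00 = £33.11
Total: £409.39 + £33.11 = £442.50

£442.50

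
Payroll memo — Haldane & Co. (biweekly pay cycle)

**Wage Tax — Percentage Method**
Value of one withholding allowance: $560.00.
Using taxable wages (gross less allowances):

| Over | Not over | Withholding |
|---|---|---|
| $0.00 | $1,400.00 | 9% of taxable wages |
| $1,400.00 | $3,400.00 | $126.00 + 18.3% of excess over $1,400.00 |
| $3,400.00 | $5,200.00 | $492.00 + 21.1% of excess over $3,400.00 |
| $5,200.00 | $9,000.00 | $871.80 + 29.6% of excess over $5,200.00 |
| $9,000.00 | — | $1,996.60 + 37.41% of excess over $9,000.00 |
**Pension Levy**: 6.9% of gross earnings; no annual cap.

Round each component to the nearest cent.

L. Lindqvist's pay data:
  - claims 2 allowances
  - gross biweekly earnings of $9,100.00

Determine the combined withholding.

Wage Tax: taxable = $9,100.00 − 2×$560.00 = $7,980.00
  $871.80 + 29.6% × ($7,980.00 − $5,200.00) = $871.80 + 29.6% × $2,780.00 = $1,694.68
Pension Levy: 6.9% × $9,100.00 = $627.90
Total: $1,694.68 + $627.90 = $2,322.58

$2,322.58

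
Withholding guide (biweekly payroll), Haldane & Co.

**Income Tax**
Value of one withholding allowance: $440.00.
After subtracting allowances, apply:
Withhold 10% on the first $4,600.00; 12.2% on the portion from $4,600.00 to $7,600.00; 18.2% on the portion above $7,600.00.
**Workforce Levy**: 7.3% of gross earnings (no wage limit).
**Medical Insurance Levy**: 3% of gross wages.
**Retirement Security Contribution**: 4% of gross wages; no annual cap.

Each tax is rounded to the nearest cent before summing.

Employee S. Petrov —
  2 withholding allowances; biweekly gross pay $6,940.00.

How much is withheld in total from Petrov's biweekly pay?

$1,630.54

Income Tax: taxable = $6,940.00 − 2×$440.00 = $6,060.00
  $460.00 + 12.2% × ($6,060.00 − $4,600.00) = $460.00 + 12.2% × $1,460.00 = $638.12
Workforce Levy: 7.3% × $6,940.00 = $506.62
Medical Insurance Levy: 3% × $6,940.00 = $208.20
Retirement Security Contribution: 4% × $6,940.00 = $277.60
Total: $638.12 + $506.62 + $208.20 + $277.60 = $1,630.54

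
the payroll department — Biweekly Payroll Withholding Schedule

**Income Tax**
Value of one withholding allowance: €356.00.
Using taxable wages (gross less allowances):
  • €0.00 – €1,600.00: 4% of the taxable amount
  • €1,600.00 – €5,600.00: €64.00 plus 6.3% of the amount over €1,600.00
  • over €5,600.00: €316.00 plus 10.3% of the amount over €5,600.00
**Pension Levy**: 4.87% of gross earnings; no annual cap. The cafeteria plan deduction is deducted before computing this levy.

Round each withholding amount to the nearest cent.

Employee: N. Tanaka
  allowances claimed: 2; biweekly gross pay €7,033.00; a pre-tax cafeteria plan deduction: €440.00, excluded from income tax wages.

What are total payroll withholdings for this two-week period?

€666.02

Income Tax: taxable = €7,033.00 − €440.00 − 2×€356.00 = €5,881.00
  €316.00 + 10.3% × (€5,881.00 − €5,600.00) = €316.00 + 10.3% × €281.00 = €344.94
Pension Levy: 4.87% × €6,593.00 = €321.08
Total: €344.94 + €321.08 = €666.02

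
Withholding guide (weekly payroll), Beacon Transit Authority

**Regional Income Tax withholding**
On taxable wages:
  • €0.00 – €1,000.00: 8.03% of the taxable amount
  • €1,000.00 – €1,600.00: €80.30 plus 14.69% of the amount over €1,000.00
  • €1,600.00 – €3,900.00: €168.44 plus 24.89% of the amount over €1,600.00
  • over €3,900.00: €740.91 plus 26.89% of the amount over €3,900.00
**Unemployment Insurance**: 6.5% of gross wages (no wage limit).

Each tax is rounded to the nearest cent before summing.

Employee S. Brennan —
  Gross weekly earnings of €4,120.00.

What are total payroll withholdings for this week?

€1,067.87

Regional Income Tax: taxable = €4,120.00
  €740.91 + 26.89% × (€4,120.00 − €3,900.00) = €740.91 + 26.89% × €220.00 = €800.07
Unemployment Insurance: 6.5% × €4,120.00 = €267.80
Total: €800.07 + €267.80 = €1,067.87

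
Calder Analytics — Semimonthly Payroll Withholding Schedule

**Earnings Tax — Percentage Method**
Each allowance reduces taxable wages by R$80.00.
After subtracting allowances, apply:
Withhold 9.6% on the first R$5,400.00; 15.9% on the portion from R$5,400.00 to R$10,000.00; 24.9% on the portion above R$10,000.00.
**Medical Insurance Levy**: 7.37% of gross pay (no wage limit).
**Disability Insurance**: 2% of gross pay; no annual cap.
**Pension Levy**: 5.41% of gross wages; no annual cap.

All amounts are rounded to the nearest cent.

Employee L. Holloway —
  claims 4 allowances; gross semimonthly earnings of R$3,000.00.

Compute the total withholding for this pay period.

Earnings Tax: taxable = R$3,000.00 − 4×R$80.00 = R$2,680.00
  9.6% × R$2,680.00 = R$257.28
Medical Insurance Levy: 7.37% × R$3,000.00 = R$221.10
Disability Insurance: 2% × R$3,000.00 = R$60.00
Pension Levy: 5.41% × R$3,000.00 = R$162.30
Total: R$257.28 + R$221.10 + R$60.00 + R$162.30 = R$700.68

R$700.68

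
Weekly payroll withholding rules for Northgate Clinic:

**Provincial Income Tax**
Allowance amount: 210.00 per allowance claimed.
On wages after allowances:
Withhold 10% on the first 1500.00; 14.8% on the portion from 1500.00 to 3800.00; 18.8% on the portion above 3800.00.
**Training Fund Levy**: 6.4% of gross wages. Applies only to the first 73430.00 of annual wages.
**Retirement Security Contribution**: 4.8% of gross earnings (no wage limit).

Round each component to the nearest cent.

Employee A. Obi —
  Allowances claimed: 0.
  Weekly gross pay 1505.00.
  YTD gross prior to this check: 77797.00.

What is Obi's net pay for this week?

1282.02

Provincial Income Tax: taxable = 1505.00
  150.00 + 14.8% × (1505.00 − 1500.00) = 150.00 + 14.8% × 5.00 = 150.74
Training Fund Levy: YTD 77797.00 ≥ cap 73430.00 → 0.00
Retirement Security Contribution: 4.8% × 1505.00 = 72.24
Total withheld: 150.74 + 0.00 + 72.24 = 222.98
Net pay: 1505.00 − 222.98 = 1282.02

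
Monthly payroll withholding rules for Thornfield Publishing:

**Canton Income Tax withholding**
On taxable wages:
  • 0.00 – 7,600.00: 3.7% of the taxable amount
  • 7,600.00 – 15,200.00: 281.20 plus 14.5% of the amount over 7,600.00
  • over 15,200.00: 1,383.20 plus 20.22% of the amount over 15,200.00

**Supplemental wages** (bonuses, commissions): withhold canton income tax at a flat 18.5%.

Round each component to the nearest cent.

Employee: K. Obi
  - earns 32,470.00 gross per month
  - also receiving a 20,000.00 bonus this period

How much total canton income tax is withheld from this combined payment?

8,575.19

Canton Income Tax: taxable = 32,470.00
  1,383.20 + 20.22% × (32,470.00 − 15,200.00) = 1,383.20 + 20.22% × 17,270.00 = 4,875.19
Supplemental (18.5% flat on bonus): 18.5% × 20,000.00 = 3,700.00
Total canton income tax: 4,875.19 + 3,700.00 = 8,575.19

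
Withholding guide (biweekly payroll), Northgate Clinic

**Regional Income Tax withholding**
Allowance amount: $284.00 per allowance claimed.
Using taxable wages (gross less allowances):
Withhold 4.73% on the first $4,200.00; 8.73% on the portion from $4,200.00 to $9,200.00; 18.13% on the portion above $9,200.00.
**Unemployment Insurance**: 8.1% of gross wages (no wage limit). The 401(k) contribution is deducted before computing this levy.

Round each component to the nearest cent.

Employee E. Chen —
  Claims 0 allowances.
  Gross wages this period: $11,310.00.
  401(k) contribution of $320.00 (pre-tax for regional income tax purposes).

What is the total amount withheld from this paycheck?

Regional Income Tax: taxable = $11,310.00 − $320.00 = $10,990.00
  $635.16 + 18.13% × ($10,990.00 − $9,200.00) = $635.16 + 18.13% × $1,790.00 = $959.69
Unemployment Insurance: 8.1% × $10,990.00 = $890.19
Total: $959.69 + $890.19 = $1,849.88

$1,849.88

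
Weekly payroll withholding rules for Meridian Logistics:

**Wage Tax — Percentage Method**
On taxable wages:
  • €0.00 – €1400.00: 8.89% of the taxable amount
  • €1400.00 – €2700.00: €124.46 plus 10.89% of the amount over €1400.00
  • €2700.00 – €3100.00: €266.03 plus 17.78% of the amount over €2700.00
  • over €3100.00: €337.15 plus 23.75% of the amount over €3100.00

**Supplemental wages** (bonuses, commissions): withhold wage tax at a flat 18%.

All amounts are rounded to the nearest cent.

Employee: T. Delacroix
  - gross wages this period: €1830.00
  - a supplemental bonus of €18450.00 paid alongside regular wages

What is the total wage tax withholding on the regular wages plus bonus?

Wage Tax: taxable = €1830.00
  €124.46 + 10.89% × (€1830.00 − €1400.00) = €124.46 + 10.89% × €430.00 = €171.29
Supplemental (18% flat on bonus): 18% × €18450.00 = €3321.00
Total wage tax: €171.29 + €3321.00 = €3492.29

€3492.29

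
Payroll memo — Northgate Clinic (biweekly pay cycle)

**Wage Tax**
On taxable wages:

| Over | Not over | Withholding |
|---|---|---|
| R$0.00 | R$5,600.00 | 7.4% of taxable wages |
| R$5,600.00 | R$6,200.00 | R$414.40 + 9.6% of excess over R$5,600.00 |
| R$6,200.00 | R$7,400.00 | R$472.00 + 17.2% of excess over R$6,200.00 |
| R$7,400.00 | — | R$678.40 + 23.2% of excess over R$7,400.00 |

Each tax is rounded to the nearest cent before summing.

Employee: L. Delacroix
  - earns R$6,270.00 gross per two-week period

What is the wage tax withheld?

R$484.04

Wage Tax: taxable = R$6,270.00
  R$472.00 + 17.2% × (R$6,270.00 − R$6,200.00) = R$472.00 + 17.2% × R$70.00 = R$484.04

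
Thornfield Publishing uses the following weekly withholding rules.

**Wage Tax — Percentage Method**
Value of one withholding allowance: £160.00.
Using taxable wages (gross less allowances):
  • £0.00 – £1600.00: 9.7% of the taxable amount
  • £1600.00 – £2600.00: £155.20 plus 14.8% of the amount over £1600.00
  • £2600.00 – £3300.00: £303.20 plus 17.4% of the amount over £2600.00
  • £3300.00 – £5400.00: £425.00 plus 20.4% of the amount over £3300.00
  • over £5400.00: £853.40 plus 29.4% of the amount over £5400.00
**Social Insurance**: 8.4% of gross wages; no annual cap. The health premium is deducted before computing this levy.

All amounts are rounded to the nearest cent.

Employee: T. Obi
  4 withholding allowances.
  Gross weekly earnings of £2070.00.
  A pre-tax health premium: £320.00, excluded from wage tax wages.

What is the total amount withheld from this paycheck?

£254.67

Wage Tax: taxable = £2070.00 − £320.00 − 4×£160.00 = £1110.00
  9.7% × £1110.00 = £107.67
Social Insurance: 8.4% × £1750.00 = £147.00
Total: £107.67 + £147.00 = £254.67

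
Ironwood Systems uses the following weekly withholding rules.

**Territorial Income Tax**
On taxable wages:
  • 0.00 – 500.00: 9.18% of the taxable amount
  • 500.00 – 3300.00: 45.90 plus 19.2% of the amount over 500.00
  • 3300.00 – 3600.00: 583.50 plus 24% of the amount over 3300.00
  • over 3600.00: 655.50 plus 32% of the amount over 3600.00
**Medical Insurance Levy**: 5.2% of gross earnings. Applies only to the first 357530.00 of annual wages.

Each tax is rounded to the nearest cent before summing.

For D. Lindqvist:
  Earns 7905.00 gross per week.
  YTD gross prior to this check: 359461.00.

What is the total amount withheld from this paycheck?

2033.10

Territorial Income Tax: taxable = 7905.00
  655.50 + 32% × (7905.00 − 3600.00) = 655.50 + 32% × 4305.00 = 2033.10
Medical Insurance Levy: YTD 359461.00 ≥ cap 357530.00 → 0.00
Total: 2033.10 + 0.00 = 2033.10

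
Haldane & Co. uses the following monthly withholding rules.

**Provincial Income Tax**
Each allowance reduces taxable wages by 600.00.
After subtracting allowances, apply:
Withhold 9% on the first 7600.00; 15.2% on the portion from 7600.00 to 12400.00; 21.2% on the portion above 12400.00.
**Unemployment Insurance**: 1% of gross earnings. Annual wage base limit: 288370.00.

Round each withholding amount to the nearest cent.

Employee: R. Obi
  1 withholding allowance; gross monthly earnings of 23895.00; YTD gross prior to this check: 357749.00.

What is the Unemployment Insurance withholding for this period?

Unemployment Insurance: YTD 357749.00 ≥ cap 288370.00 → 0.00

0.00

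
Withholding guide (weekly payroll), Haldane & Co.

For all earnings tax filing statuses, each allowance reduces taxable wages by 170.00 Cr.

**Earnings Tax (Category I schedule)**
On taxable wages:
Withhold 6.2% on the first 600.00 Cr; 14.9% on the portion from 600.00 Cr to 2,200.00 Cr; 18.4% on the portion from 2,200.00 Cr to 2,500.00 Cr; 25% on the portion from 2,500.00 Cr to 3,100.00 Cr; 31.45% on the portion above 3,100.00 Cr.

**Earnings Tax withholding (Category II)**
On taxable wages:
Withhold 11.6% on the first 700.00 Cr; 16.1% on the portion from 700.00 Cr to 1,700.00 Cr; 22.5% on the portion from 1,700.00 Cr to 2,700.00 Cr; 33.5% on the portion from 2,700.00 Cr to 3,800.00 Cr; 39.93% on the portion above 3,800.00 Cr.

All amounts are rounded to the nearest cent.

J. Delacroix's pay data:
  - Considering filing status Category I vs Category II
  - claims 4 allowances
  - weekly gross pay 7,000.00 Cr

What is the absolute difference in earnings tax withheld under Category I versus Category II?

348.45 Cr

Earnings Tax (Category I): taxable = 7,000.00 Cr − 4×170.00 Cr = 6,320.00 Cr
  480.80 Cr + 31.45% × (6,320.00 Cr − 3,100.00 Cr) = 480.80 Cr + 31.45% × 3,220.00 Cr = 1,493.49 Cr
Earnings Tax (Category II): taxable = 7,000.00 Cr − 4×170.00 Cr = 6,320.00 Cr
  835.70 Cr + 39.93% × (6,320.00 Cr − 3,800.00 Cr) = 835.70 Cr + 39.93% × 2,520.00 Cr = 1,841.94 Cr
Difference: |1,493.49 Cr − 1,841.94 Cr| = 348.45 Cr (higher under Category II)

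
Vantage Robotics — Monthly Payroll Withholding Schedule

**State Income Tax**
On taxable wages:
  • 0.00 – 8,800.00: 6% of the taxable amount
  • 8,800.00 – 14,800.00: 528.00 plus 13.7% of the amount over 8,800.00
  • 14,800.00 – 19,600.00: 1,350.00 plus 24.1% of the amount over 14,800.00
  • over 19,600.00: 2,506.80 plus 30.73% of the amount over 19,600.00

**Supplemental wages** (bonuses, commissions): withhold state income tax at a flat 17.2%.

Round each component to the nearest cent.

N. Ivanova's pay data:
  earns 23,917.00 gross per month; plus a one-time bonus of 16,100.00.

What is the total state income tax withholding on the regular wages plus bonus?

6,602.61

State Income Tax: taxable = 23,917.00
  2,506.80 + 30.73% × (23,917.00 − 19,600.00) = 2,506.80 + 30.73% × 4,317.00 = 3,833.41
Supplemental (17.2% flat on bonus): 17.2% × 16,100.00 = 2,769.20
Total state income tax: 3,833.41 + 2,769.20 = 6,602.61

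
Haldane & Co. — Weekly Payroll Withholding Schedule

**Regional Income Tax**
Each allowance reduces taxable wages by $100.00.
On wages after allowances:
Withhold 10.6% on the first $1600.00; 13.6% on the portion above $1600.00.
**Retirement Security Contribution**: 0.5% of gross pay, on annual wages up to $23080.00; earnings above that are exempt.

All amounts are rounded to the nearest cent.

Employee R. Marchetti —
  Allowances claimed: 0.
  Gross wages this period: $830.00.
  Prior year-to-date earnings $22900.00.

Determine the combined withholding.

Regional Income Tax: taxable = $830.00
  10.6% × $830.00 = $87.98
Retirement Security Contribution: cap $23080.00 − YTD $22900.00 = $180.00 subject; 0.5% × $180.00 = $0.90
Total: $87.98 + $0.90 = $88.88

$88.88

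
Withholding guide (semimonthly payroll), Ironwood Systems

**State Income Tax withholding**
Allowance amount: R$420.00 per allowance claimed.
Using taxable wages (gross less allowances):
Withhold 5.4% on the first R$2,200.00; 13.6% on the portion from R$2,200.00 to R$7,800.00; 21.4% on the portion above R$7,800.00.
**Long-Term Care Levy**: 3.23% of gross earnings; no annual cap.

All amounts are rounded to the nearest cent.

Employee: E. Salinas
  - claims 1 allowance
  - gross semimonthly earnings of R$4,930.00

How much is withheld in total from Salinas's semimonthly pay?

State Income Tax: taxable = R$4,930.00 − 1×R$420.00 = R$4,510.00
  R$118.80 + 13.6% × (R$4,510.00 − R$2,200.00) = R$118.80 + 13.6% × R$2,310.00 = R$432.96
Long-Term Care Levy: 3.23% × R$4,930.00 = R$159.24
Total: R$432.96 + R$159.24 = R$592.20

R$592.20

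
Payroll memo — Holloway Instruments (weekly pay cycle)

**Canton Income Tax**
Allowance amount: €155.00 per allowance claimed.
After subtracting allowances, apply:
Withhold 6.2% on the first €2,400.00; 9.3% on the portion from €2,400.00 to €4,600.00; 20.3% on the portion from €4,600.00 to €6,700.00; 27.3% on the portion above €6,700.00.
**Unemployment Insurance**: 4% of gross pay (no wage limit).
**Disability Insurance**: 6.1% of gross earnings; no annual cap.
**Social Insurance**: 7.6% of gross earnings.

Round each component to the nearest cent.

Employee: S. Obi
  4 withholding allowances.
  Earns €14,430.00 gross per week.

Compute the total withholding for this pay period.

Canton Income Tax: taxable = €14,430.00 − 4×€155.00 = €13,810.00
  €779.70 + 27.3% × (€13,810.00 − €6,700.00) = €779.70 + 27.3% × €7,110.00 = €2,720.73
Unemployment Insurance: 4% × €14,430.00 = €577.20
Disability Insurance: 6.1% × €14,430.00 = €880.23
Social Insurance: 7.6% × €14,430.00 = €1,096.68
Total: €2,720.73 + €577.20 + €880.23 + €1,096.68 = €5,274.84

€5,274.84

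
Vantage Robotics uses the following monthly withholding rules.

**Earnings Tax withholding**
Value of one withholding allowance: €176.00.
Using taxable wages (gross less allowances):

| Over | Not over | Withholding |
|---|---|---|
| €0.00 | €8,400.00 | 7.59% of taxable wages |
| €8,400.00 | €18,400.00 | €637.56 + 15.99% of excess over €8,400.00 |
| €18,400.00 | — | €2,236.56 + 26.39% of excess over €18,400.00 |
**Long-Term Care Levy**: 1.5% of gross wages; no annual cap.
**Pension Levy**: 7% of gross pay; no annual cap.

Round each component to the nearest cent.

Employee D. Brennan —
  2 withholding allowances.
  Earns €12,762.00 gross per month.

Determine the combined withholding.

€2,363.53

Earnings Tax: taxable = €12,762.00 − 2×€176.00 = €12,410.00
  €637.56 + 15.99% × (€12,410.00 − €8,400.00) = €637.56 + 15.99% × €4,010.00 = €1,278.76
Long-Term Care Levy: 1.5% × €12,762.00 = €191.43
Pension Levy: 7% × €12,762.00 = €893.34
Total: €1,278.76 + €191.43 + €893.34 = €2,363.53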